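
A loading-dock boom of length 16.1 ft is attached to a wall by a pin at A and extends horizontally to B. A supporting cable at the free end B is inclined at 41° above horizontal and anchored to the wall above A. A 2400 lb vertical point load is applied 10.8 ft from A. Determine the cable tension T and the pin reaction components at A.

T = 2454 lb, A_x = 1852 lb, A_y = 790.1 lb

ΣM about A: T·sin41°·16.1 − 2400·10.8 = 0 → T = 25920/(16.1·0.656059) = 2453.95 ≈ 2454 lb.
ΣF_x = 0: A_x − T·cos41° = 0 → A_x = 2453.95 × 0.75471 = 1852 lb.
ΣF_y = 0: A_y + T·sin41° − 2400 = 0 → A_y = 2400 − 2453.95 × 0.656059 = 790.1 lb.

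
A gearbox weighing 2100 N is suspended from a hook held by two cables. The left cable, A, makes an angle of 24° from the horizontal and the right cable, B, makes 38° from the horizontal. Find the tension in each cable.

T_A = 1874 N, T_B = 2173 N

ΣF_x = 0: −T_A·cos24° + T_B·cos38° = 0 → T_B = 1.15931·T_A.
ΣF_y = 0: T_A·sin24° + T_B·sin38° = 2100.
Substitute: T_A·(0.406737 + 1.15931·0.615661) = 2100 → T_A = 1874.2 ≈ 1874 N.
Then T_B = 1.15931 × 1874.2 = 2173 N.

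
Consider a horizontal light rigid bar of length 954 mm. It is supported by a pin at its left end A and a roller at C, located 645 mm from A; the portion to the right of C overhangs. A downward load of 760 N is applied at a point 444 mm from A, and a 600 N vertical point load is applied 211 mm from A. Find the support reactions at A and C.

A_x = 0, A_y = 640.6 N, C_y = 719.4 N

Moments about A: C_y·645 − 760·444 − 600·211 = 0 → C_y = 464040/645 = 719.442 ≈ 719.4 N.
ΣF_y = 0: A_y + 719.442 − 760 − 600 = 0 → A_y = 640.6 N.
ΣF_x = 0: no horizontal applied forces, so A_x = 0.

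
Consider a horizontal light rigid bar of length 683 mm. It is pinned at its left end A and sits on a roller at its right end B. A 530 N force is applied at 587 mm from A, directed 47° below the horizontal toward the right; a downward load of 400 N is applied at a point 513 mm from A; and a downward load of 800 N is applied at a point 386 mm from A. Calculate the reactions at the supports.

ΣM about A: B_y·683 − 530·sin47°·587 − 400·513 − 800·386 = 0 → B_y = 741531/683 = 1085.7 ≈ 1086 N.
ΣF_y = 0: A_y + 1085.7 − 530·sin47° − 400 − 800 = 0 → A_y = 501.9 N.
ΣF_x = 0: A_x + 530·cos47° = 0 → A_x = -361.5 N.

A_x = -361.5 N, A_y = 501.9 N, B_y = 1086 N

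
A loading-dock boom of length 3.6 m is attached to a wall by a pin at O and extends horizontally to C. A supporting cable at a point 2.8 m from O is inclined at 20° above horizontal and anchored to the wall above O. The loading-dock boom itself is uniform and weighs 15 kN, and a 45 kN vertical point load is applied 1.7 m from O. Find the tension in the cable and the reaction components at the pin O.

ΣM about O: T·sin20°·2.8 − 15·1.8 − 45·1.7 = 0 → T = 103.5/(2.8·0.34202) = 108.076 ≈ 108.1 kN.
ΣF_x = 0: O_x − T·cos20° = 0 → O_x = 108.076 × 0.939693 = 101.6 kN.
ΣF_y = 0: O_y + T·sin20° − 15 − 45 = 0 → O_y = 60 − 108.076 × 0.34202 = 23.04 kN.

T = 108.1 kN, O_x = 101.6 kN, O_y = 23.04 kN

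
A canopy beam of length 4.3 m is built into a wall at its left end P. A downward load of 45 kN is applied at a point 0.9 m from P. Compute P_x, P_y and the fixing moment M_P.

P_x = 0, P_y = 45.00 kN, M_P = 40.50 kN·m

ΣF_x = 0: P_x = 0.
ΣF_y = 0: P_y − 45 = 0 → P_y = 45.00 kN.
ΣM about P: M_P − 45·0.9 = 0 → M_P = 40.50 kN·m.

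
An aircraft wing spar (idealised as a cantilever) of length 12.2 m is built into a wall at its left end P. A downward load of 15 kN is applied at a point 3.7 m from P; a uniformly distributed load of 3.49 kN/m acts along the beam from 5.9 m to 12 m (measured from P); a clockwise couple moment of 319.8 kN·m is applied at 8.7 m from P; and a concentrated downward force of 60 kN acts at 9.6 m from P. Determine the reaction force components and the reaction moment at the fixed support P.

Resultant of the distributed load: 3.49 × 6.1 = 21.289 kN at 8.95 m from P.
ΣF_x = 0: P_x = 0.
ΣF_y = 0: P_y − 15 − 3.49·6.1 − 60 = 0 → P_y = 96.29 kN.
ΣM about P: M_P − 15·3.7 − (3.49·6.1)·8.95 − 319.8 − 60·9.6 = 0 → M_P = 1142 kN·m.

P_x = 0, P_y = 96.29 kN, M_P = 1142 kN·m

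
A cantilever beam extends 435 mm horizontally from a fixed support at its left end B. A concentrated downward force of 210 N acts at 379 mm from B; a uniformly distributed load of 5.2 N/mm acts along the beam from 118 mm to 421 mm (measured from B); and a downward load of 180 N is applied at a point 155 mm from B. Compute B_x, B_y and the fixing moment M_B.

B_x = 0, B_y = 1966 N, M_B = 532100 N·mm

Resultant of the distributed load: 5.2 × 303 = 1575.6 N at 269.5 mm from B.
ΣF_x = 0: B_x = 0.
ΣF_y = 0: B_y − 210 − 5.2·303 − 180 = 0 → B_y = 1966 N.
ΣM about B: M_B − 210·379 − (5.2·303)·269.5 − 180·155 = 0 → M_B = 532100 N·mm.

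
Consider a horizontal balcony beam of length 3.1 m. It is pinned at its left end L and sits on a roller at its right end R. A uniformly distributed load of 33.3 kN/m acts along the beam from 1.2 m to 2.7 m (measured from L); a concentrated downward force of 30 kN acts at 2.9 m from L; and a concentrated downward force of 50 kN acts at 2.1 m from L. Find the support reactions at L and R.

Resultant of the distributed load: 33.3 × 1.5 = 49.95 kN at 1.95 m from L.
Moments about L: R_y·3.1 − (33.3·1.5)·1.95 − 30·2.9 − 50·2.1 = 0 → R_y = 289.4025/3.1 = 93.3556 ≈ 93.36 kN.
ΣF_y = 0: L_y + 93.3556 − 33.3·1.5 − 30 − 50 = 0 → L_y = 36.59 kN.
ΣF_x = 0: no horizontal applied forces, so L_x = 0.

L_x = 0, L_y = 36.59 kN, R_y = 93.36 kN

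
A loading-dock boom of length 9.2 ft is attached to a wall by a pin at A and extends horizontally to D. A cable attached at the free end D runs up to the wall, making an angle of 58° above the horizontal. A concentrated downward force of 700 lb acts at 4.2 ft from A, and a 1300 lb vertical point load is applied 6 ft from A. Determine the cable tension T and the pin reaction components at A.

T = 1377 lb, A_x = 729.5 lb, A_y = 832.6 lb

ΣM about A: T·sin58°·9.2 − 700·4.2 − 1300·6 = 0 → T = 10740/(9.2·0.848048) = 1376.56 ≈ 1377 lb.
ΣF_x = 0: A_x − T·cos58° = 0 → A_x = 1376.56 × 0.529919 = 729.5 lb.
ΣF_y = 0: A_y + T·sin58° − 700 − 1300 = 0 → A_y = 2000 − 1376.56 × 0.848048 = 832.6 lb.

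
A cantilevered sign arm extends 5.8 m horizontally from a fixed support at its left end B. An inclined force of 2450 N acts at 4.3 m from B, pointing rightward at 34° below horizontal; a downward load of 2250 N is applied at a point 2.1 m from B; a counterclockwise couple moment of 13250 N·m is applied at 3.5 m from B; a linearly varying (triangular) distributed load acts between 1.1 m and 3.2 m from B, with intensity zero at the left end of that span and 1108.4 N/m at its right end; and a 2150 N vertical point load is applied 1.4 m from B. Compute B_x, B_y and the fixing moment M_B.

Resultant of the triangular load: ½ × 1108.4 × 2.1 = 1163.82 N, acting at 2.5 m from B (one-third of the span from the peak).
ΣF_x = 0: B_x + 2450·cos34° = 0 → B_x = -2031 N.
ΣF_y = 0: B_y − 2450·sin34° − 2250 − ½·1108.4·2.1 − 2150 = 0 → B_y = 6934 N.
ΣM about B: M_B − 2450·sin34°·4.3 − 2250·2.1 + 13250 − (½·1108.4·2.1)·2.5 − 2150·1.4 = 0 → M_B = 3286 N·m.

B_x = -2031 N, B_y = 6934 N, M_B = 3286 N·m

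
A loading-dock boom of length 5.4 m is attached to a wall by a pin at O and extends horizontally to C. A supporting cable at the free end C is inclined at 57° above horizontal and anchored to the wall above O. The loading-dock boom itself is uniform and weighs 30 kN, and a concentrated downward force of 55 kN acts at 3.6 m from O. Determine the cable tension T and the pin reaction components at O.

T = 61.61 kN, O_x = 33.55 kN, O_y = 33.33 kN

ΣM about O: T·sin57°·5.4 − 30·2.7 − 55·3.6 = 0 → T = 279/(5.4·0.838671) = 61.6054 ≈ 61.61 kN.
ΣF_x = 0: O_x − T·cos57° = 0 → O_x = 61.6054 × 0.544639 = 33.55 kN.
ΣF_y = 0: O_y + T·sin57° − 30 − 55 = 0 → O_y = 85 − 61.6054 × 0.838671 = 33.33 kN.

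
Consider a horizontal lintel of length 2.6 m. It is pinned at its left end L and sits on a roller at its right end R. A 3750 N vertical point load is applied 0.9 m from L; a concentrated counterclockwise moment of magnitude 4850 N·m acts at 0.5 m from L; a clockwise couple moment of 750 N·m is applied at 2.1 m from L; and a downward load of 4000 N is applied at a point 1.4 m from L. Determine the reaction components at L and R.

Taking moments about L: R_y·2.6 − 3750·0.9 + 4850 − 750 − 4000·1.4 = 0 → R_y = 4875/2.6 = 1875 N.
ΣF_y = 0: L_y + 1875 − 3750 − 4000 = 0 → L_y = 5875 N.
ΣF_x = 0: no horizontal applied forces, so L_x = 0.

L_x = 0, L_y = 5875 N, R_y = 1875 N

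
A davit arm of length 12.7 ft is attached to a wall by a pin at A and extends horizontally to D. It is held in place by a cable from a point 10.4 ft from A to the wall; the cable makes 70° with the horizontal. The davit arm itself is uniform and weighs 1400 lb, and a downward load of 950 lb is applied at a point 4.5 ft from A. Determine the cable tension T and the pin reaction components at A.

T = 1347 lb, A_x = 460.7 lb, A_y = 1084 lb

ΣM about A: T·sin70°·10.4 − 1400·6.35 − 950·4.5 = 0 → T = 13165/(10.4·0.939693) = 1347.11 ≈ 1347 lb.
ΣF_x = 0: A_x − T·cos70° = 0 → A_x = 1347.11 × 0.34202 = 460.7 lb.
ΣF_y = 0: A_y + T·sin70° − 1400 − 950 = 0 → A_y = 2350 − 1347.11 × 0.939693 = 1084 lb.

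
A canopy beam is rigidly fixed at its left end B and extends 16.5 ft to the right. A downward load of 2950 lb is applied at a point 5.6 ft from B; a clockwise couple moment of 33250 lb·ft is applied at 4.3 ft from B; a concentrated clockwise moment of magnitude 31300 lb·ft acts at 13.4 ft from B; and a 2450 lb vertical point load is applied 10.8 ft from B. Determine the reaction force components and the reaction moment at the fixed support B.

B_x = 0, B_y = 5400 lb, M_B = 107500 lb·ft

ΣF_x = 0: B_x = 0.
ΣF_y = 0: B_y − 2950 − 2450 = 0 → B_y = 5400 lb.
ΣM about B: M_B − 2950·5.6 − 33250 − 31300 − 2450·10.8 = 0 → M_B = 107500 lb·ft.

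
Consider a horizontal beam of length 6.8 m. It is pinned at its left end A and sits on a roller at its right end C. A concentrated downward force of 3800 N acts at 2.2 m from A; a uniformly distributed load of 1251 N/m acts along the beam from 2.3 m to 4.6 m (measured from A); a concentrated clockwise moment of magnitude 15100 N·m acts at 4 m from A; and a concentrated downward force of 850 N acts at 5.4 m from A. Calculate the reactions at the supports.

A_x = 0, A_y = 1942 N, C_y = 5585 N

Resultant of the distributed load: 1251 × 2.3 = 2877.3 N at 3.45 m from A.
Taking moments about A: C_y·6.8 − 3800·2.2 − (1251·2.3)·3.45 − 15100 − 850·5.4 = 0 → C_y = 37976.685/6.8 = 5584.81 ≈ 5585 N.
ΣF_y = 0: A_y + 5584.81 − 3800 − 1251·2.3 − 850 = 0 → A_y = 1942 N.
ΣF_x = 0: no horizontal applied forces, so A_x = 0.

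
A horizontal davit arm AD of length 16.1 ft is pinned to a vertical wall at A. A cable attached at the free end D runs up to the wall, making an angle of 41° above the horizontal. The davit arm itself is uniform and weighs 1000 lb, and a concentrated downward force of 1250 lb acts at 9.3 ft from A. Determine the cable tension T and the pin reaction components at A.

T = 1863 lb, A_x = 1406 lb, A_y = 1028 lb

ΣM about A: T·sin41°·16.1 − 1000·8.05 − 1250·9.3 = 0 → T = 19675/(16.1·0.656059) = 1862.71 ≈ 1863 lb.
ΣF_x = 0: A_x − T·cos41° = 0 → A_x = 1862.71 × 0.75471 = 1406 lb.
ΣF_y = 0: A_y + T·sin41° − 1000 − 1250 = 0 → A_y = 2250 − 1862.71 × 0.656059 = 1028 lb.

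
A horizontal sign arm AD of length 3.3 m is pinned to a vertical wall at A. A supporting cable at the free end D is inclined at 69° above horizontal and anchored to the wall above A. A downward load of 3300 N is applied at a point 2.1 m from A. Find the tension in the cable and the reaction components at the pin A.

ΣM about A: T·sin69°·3.3 − 3300·2.1 = 0 → T = 6930/(3.3·0.93358) = 2249.41 ≈ 2249 N.
ΣF_x = 0: A_x − T·cos69° = 0 → A_x = 2249.41 × 0.358368 = 806.1 N.
ΣF_y = 0: A_y + T·sin69° − 3300 = 0 → A_y = 3300 − 2249.41 × 0.93358 = 1200 N.

T = 2249 N, A_x = 806.1 N, A_y = 1200 N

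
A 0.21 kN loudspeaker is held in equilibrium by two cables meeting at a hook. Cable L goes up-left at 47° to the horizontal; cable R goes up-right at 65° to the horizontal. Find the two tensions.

T_L = 0.09572 kN, T_R = 0.1545 kN

ΣF_x = 0: −T_L·cos47° + T_R·cos65° = 0 → T_R = 1.61375·T_L.
ΣF_y = 0: T_L·sin47° + T_R·sin65° = 0.21.
Substitute: T_L·(0.731354 + 1.61375·0.906308) = 0.21 → T_L = 0.0957196 ≈ 0.09572 kN.
Then T_R = 1.61375 × 0.0957196 = 0.1545 kN.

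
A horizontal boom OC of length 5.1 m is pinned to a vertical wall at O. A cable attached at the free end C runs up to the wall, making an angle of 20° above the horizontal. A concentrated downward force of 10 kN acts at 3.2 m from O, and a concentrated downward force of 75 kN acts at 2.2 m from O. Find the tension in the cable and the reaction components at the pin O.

T = 112.9 kN, O_x = 106.1 kN, O_y = 46.37 kN

ΣM about O: T·sin20°·5.1 − 10·3.2 − 75·2.2 = 0 → T = 197/(5.1·0.34202) = 112.939 ≈ 112.9 kN.
ΣF_x = 0: O_x − T·cos20° = 0 → O_x = 112.939 × 0.939693 = 106.1 kN.
ΣF_y = 0: O_y + T·sin20° − 10 − 75 = 0 → O_y = 85 − 112.939 × 0.34202 = 46.37 kN.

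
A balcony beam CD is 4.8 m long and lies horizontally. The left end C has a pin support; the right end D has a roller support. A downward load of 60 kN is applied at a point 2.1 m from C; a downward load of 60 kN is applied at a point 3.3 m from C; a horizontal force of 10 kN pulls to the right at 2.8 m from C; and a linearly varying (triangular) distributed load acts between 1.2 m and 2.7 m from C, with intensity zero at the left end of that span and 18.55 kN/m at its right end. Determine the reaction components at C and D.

Resultant of the triangular load: ½ × 18.55 × 1.5 = 13.9125 kN, acting at 2.2 m from C (one-third of the span from the peak).
ΣM about C: D_y·4.8 − 60·2.1 − 60·3.3 − (½·18.55·1.5)·2.2 = 0 → D_y = 354.6075/4.8 = 73.8766 ≈ 73.88 kN.
ΣF_y = 0: C_y + 73.8766 − 60 − 60 − ½·18.55·1.5 = 0 → C_y = 60.04 kN.
ΣF_x = 0: C_x + 10 = 0 → C_x = -10.00 kN.

C_x = -10.00 kN, C_y = 60.04 kN, D_y = 73.88 kN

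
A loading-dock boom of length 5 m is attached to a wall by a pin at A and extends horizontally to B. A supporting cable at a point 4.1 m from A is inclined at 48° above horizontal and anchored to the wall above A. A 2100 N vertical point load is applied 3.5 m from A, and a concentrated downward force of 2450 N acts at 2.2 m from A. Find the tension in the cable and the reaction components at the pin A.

ΣM about A: T·sin48°·4.1 − 2100·3.5 − 2450·2.2 = 0 → T = 12740/(4.1·0.743145) = 4181.31 ≈ 4181 N.
ΣF_x = 0: A_x − T·cos48° = 0 → A_x = 4181.31 × 0.669131 = 2798 N.
ΣF_y = 0: A_y + T·sin48° − 2100 − 2450 = 0 → A_y = 4550 − 4181.31 × 0.743145 = 1443 N.

T = 4181 N, A_x = 2798 N, A_y = 1443 N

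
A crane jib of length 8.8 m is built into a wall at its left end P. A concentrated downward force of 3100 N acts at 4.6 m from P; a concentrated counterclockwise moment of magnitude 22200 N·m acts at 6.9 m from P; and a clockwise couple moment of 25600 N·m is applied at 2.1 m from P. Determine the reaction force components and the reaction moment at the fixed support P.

P_x = 0, P_y = 3100 N, M_P = 17660 N·m

ΣF_x = 0: P_x = 0.
ΣF_y = 0: P_y − 3100 = 0 → P_y = 3100 N.
ΣM about P: M_P − 3100·4.6 + 22200 − 25600 = 0 → M_P = 17660 N·m.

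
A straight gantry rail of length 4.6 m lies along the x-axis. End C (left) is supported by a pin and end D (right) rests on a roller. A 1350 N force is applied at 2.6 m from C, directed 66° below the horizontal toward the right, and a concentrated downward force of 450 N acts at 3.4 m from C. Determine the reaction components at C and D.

Moments about C: D_y·4.6 − 1350·sin66°·2.6 − 450·3.4 = 0 → D_y = 4736.54/4.6 = 1029.68 ≈ 1030 N.
ΣF_y = 0: C_y + 1029.68 − 1350·sin66° − 450 = 0 → C_y = 653.6 N.
ΣF_x = 0: C_x + 1350·cos66° = 0 → C_x = -549.1 N.

C_x = -549.1 N, C_y = 653.6 N, D_y = 1030 N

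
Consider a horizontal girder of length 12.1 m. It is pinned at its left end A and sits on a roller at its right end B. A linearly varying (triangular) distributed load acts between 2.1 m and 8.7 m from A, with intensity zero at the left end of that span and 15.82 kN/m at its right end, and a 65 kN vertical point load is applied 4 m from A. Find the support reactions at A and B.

Resultant of the triangular load: ½ × 15.82 × 6.6 = 52.206 kN, acting at 6.5 m from A (one-third of the span from the peak).
Moments about A: B_y·12.1 − (½·15.82·6.6)·6.5 − 65·4 = 0 → B_y = 599.339/12.1 = 49.5321 ≈ 49.53 kN.
ΣF_y = 0: A_y + 49.5321 − ½·15.82·6.6 − 65 = 0 → A_y = 67.67 kN.
ΣF_x = 0: no horizontal applied forces, so A_x = 0.

A_x = 0, A_y = 67.67 kN, B_y = 49.53 kN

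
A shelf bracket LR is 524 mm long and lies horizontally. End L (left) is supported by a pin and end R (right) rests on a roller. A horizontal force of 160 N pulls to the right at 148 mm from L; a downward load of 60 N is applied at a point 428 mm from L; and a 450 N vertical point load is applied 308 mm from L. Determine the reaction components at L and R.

L_x = -160.0 N, L_y = 196.5 N, R_y = 313.5 N

Moments about L: R_y·524 − 60·428 − 450·308 = 0 → R_y = 164280/524 = 313.511 ≈ 313.5 N.
ΣF_y = 0: L_y + 313.511 − 60 − 450 = 0 → L_y = 196.5 N.
ΣF_x = 0: L_x + 160 = 0 → L_x = -160.0 N.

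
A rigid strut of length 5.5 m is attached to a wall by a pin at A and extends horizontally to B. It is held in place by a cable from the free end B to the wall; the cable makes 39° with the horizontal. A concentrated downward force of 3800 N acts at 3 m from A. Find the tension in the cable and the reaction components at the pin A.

ΣM about A: T·sin39°·5.5 − 3800·3 = 0 → T = 11400/(5.5·0.62932) = 3293.6 ≈ 3294 N.
ΣF_x = 0: A_x − T·cos39° = 0 → A_x = 3293.6 × 0.777146 = 2560 N.
ΣF_y = 0: A_y + T·sin39° − 3800 = 0 → A_y = 3800 − 3293.6 × 0.62932 = 1727 N.

T = 3294 N, A_x = 2560 N, A_y = 1727 N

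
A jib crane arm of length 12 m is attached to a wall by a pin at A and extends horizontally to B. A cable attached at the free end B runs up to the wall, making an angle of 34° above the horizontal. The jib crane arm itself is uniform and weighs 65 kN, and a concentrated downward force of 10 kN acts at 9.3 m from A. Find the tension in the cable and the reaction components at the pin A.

T = 71.98 kN, A_x = 59.67 kN, A_y = 34.75 kN

ΣM about A: T·sin34°·12 − 65·6 − 10·9.3 = 0 → T = 483/(12·0.559193) = 71.9787 ≈ 71.98 kN.
ΣF_x = 0: A_x − T·cos34° = 0 → A_x = 71.9787 × 0.829038 = 59.67 kN.
ΣF_y = 0: A_y + T·sin34° − 65 − 10 = 0 → A_y = 75 − 71.9787 × 0.559193 = 34.75 kN.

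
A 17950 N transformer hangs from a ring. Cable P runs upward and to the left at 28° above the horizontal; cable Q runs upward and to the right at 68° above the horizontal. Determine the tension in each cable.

ΣF_x = 0: −T_P·cos28° + T_Q·cos68° = 0 → T_Q = 2.357·T_P.
ΣF_y = 0: T_P·sin28° + T_Q·sin68° = 17950.
Substitute: T_P·(0.469472 + 2.357·0.927184) = 17950 → T_P = 6761.22 ≈ 6761 N.
Then T_Q = 2.357 × 6761.22 = 15940 N.

T_P = 6761 N, T_Q = 15940 N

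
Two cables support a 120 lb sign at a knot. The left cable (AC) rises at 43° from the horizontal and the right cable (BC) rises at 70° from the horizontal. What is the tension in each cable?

T_AC = 44.59 lb, T_BC = 95.34 lb

ΣF_x = 0: −T_AC·cos43° + T_BC·cos70° = 0 → T_BC = 2.13834·T_AC.
ΣF_y = 0: T_AC·sin43° + T_BC·sin70° = 120.
Substitute: T_AC·(0.681998 + 2.13834·0.939693) = 120 → T_AC = 44.5868 ≈ 44.59 lb.
Then T_BC = 2.13834 × 44.5868 = 95.34 lb.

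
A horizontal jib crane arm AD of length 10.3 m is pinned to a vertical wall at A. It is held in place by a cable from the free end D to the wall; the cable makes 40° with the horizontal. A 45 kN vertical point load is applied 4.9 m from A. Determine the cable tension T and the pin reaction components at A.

ΣM about A: T·sin40°·10.3 − 45·4.9 = 0 → T = 220.5/(10.3·0.642788) = 33.3046 ≈ 33.30 kN.
ΣF_x = 0: A_x − T·cos40° = 0 → A_x = 33.3046 × 0.766044 = 25.51 kN.
ΣF_y = 0: A_y + T·sin40° − 45 = 0 → A_y = 45 − 33.3046 × 0.642788 = 23.59 kN.

T = 33.30 kN, A_x = 25.51 kN, A_y = 23.59 kN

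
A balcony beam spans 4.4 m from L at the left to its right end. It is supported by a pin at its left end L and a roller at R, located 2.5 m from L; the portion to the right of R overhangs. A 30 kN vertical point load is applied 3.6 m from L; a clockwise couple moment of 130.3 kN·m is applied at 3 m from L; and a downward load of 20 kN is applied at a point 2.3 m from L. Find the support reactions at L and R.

Taking moments about L: R_y·2.5 − 30·3.6 − 130.3 − 20·2.3 = 0 → R_y = 284.3/2.5 = 113.72 ≈ 113.7 kN.
ΣF_y = 0: L_y + 113.72 − 30 − 20 = 0 → L_y = -63.72 kN.
ΣF_x = 0: no horizontal applied forces, so L_x = 0.

L_x = 0, L_y = -63.72 kN, R_y = 113.7 kN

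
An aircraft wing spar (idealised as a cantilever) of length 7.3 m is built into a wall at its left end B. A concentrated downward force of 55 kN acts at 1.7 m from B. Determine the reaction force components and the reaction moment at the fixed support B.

ΣF_x = 0: B_x = 0.
ΣF_y = 0: B_y − 55 = 0 → B_y = 55.00 kN.
ΣM about B: M_B − 55·1.7 = 0 → M_B = 93.50 kN·m.

B_x = 0, B_y = 55.00 kN, M_B = 93.50 kN·m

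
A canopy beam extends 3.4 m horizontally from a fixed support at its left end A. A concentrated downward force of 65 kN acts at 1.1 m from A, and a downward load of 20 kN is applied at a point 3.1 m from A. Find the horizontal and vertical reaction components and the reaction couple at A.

A_x = 0, A_y = 85.00 kN, M_A = 133.5 kN·m

ΣF_x = 0: A_x = 0.
ΣF_y = 0: A_y − 65 − 20 = 0 → A_y = 85.00 kN.
ΣM about A: M_A − 65·1.1 − 20·3.1 = 0 → M_A = 133.5 kN·m.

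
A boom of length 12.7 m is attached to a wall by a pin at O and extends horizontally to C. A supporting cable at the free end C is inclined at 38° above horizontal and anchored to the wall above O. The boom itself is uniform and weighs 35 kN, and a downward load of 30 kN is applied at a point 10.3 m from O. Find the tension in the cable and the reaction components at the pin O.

ΣM about O: T·sin38°·12.7 − 35·6.35 − 30·10.3 = 0 → T = 531.25/(12.7·0.615661) = 67.9444 ≈ 67.94 kN.
ΣF_x = 0: O_x − T·cos38° = 0 → O_x = 67.9444 × 0.788011 = 53.54 kN.
ΣF_y = 0: O_y + T·sin38° − 35 − 30 = 0 → O_y = 65 − 67.9444 × 0.615661 = 23.17 kN.

T = 67.94 kN, O_x = 53.54 kN, O_y = 23.17 kN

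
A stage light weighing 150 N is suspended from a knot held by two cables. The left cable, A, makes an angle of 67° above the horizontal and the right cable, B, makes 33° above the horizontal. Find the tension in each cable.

ΣF_x = 0: −T_A·cos67° + T_B·cos33° = 0 → T_B = 0.465893·T_A.
ΣF_y = 0: T_A·sin67° + T_B·sin33° = 150.
Substitute: T_A·(0.920505 + 0.465893·0.544639) = 150 → T_A = 127.741 ≈ 127.7 N.
Then T_B = 0.465893 × 127.741 = 59.51 N.

T_A = 127.7 N, T_B = 59.51 N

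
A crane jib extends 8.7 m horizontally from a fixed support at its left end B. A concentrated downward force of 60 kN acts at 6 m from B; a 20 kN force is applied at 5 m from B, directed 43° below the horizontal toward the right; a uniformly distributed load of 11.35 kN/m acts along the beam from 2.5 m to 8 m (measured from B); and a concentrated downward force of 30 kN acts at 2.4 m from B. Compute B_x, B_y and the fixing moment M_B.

Resultant of the distributed load: 11.35 × 5.5 = 62.425 kN at 5.25 m from B.
ΣF_x = 0: B_x + 20·cos43° = 0 → B_x = -14.63 kN.
ΣF_y = 0: B_y − 60 − 20·sin43° − 11.35·5.5 − 30 = 0 → B_y = 166.1 kN.
ΣM about B: M_B − 60·6 − 20·sin43°·5 − (11.35·5.5)·5.25 − 30·2.4 = 0 → M_B = 827.9 kN·m.

B_x = -14.63 kN, B_y = 166.1 kN, M_B = 827.9 kN·m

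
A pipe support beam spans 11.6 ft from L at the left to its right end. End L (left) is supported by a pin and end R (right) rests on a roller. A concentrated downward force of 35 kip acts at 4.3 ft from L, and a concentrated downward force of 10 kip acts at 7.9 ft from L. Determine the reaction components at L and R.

Taking moments about L: R_y·11.6 − 35·4.3 − 10·7.9 = 0 → R_y = 229.5/11.6 = 19.7845 ≈ 19.78 kip.
ΣF_y = 0: L_y + 19.7845 − 35 − 10 = 0 → L_y = 25.22 kip.
ΣF_x = 0: no horizontal applied forces, so L_x = 0.

L_x = 0, L_y = 25.22 kip, R_y = 19.78 kip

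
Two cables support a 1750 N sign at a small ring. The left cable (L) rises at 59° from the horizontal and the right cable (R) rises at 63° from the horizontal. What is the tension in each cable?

ΣF_x = 0: −T_L·cos59° + T_R·cos63° = 0 → T_R = 1.13447·T_L.
ΣF_y = 0: T_L·sin59° + T_R·sin63° = 1750.
Substitute: T_L·(0.857167 + 1.13447·0.891007) = 1750 → T_L = 936.837 ≈ 936.8 N.
Then T_R = 1.13447 × 936.837 = 1063 N.

T_L = 936.8 N, T_R = 1063 N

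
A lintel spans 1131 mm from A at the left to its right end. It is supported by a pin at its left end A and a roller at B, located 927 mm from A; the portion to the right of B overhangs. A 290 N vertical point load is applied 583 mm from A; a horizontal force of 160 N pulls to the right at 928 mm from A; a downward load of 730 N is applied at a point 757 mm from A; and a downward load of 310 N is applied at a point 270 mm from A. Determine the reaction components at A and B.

A_x = -160.0 N, A_y = 461.2 N, B_y = 868.8 N

Taking moments about A: B_y·927 − 290·583 − 730·757 − 310·270 = 0 → B_y = 805380/927 = 868.803 ≈ 868.8 N.
ΣF_y = 0: A_y + 868.803 − 290 − 730 − 310 = 0 → A_y = 461.2 N.
ΣF_x = 0: A_x + 160 = 0 → A_x = -160.0 N.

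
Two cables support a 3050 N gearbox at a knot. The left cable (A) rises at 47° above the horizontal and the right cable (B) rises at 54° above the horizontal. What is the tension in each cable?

T_A = 1826 N, T_B = 2119 N

ΣF_x = 0: −T_A·cos47° + T_B·cos54° = 0 → T_B = 1.16028·T_A.
ΣF_y = 0: T_A·sin47° + T_B·sin54° = 3050.
Substitute: T_A·(0.731354 + 1.16028·0.809017) = 3050 → T_A = 1826.3 ≈ 1826 N.
Then T_B = 1.16028 × 1826.3 = 2119 N.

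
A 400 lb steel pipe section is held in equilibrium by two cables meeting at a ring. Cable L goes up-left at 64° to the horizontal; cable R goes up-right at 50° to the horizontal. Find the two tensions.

ΣF_x = 0: −T_L·cos64° + T_R·cos50° = 0 → T_R = 0.681984·T_L.
ΣF_y = 0: T_L·sin64° + T_R·sin50° = 400.
Substitute: T_L·(0.898794 + 0.681984·0.766044) = 400 → T_L = 281.448 ≈ 281.4 lb.
Then T_R = 0.681984 × 281.448 = 191.9 lb.

T_L = 281.4 lb, T_R = 191.9 lb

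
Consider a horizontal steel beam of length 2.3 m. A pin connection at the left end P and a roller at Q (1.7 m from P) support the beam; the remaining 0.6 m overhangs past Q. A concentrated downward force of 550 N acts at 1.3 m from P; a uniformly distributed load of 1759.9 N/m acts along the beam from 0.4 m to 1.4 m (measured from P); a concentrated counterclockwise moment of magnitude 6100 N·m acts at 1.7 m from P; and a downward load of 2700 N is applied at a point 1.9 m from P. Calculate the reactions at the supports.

Resultant of the distributed load: 1759.9 × 1 = 1759.9 N at 0.9 m from P.
Moments about P: Q_y·1.7 − 550·1.3 − (1759.9·1)·0.9 + 6100 − 2700·1.9 = 0 → Q_y = 1328.91/1.7 = 781.712 ≈ 781.7 N.
ΣF_y = 0: P_y + 781.712 − 550 − 1759.9·1 − 2700 = 0 → P_y = 4228 N.
ΣF_x = 0: no horizontal applied forces, so P_x = 0.

P_x = 0, P_y = 4228 N, Q_y = 781.7 N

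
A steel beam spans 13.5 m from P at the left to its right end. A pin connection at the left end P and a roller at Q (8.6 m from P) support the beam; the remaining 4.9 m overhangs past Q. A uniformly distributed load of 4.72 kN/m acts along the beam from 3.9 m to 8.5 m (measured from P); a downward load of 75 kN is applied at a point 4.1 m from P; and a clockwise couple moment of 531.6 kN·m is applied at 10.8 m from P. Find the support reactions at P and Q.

P_x = 0, P_y = -16.51 kN, Q_y = 113.2 kN

Resultant of the distributed load: 4.72 × 4.6 = 21.712 kN at 6.2 m from P.
Moments about P: Q_y·8.6 − (4.72·4.6)·6.2 − 75·4.1 − 531.6 = 0 → Q_y = 973.7144/8.6 = 113.223 ≈ 113.2 kN.
ΣF_y = 0: P_y + 113.223 − 4.72·4.6 − 75 = 0 → P_y = -16.51 kN.
ΣF_x = 0: no horizontal applied forces, so P_x = 0.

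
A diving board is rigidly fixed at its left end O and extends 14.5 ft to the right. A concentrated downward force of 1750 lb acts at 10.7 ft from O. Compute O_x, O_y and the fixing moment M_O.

ΣF_x = 0: O_x = 0.
ΣF_y = 0: O_y − 1750 = 0 → O_y = 1750 lb.
ΣM about O: M_O − 1750·10.7 = 0 → M_O = 18720 lb·ft.

O_x = 0, O_y = 1750 lb, M_O = 18720 lb·ft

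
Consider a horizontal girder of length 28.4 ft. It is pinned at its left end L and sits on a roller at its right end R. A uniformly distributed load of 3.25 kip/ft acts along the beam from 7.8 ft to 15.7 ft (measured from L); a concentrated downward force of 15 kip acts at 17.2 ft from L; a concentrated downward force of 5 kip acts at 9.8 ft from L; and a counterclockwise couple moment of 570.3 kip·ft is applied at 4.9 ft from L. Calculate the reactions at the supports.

L_x = 0, L_y = 44.32 kip, R_y = 1.351 kip

Resultant of the distributed load: 3.25 × 7.9 = 25.675 kip at 11.75 ft from L.
ΣM about L: R_y·28.4 − (3.25·7.9)·11.75 − 15·17.2 − 5·9.8 + 570.3 = 0 → R_y = 38.38125/28.4 = 1.35145 ≈ 1.351 kip.
ΣF_y = 0: L_y + 1.35145 − 3.25·7.9 − 15 − 5 = 0 → L_y = 44.32 kip.
ΣF_x = 0: no horizontal applied forces, so L_x = 0.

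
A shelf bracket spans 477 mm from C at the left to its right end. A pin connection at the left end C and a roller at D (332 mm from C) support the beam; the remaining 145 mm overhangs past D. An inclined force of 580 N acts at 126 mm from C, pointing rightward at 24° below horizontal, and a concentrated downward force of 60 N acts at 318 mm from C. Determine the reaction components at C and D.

C_x = -529.9 N, C_y = 148.9 N, D_y = 147.0 N

Moments about C: D_y·332 − 580·sin24°·126 − 60·318 = 0 → D_y = 48804.3/332 = 147.001 ≈ 147.0 N.
ΣF_y = 0: C_y + 147.001 − 580·sin24° − 60 = 0 → C_y = 148.9 N.
ΣF_x = 0: C_x + 580·cos24° = 0 → C_x = -529.9 N.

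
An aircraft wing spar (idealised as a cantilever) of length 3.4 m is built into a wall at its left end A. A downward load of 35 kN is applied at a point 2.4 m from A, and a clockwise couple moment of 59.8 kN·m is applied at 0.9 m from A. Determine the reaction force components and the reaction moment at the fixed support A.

ΣF_x = 0: A_x = 0.
ΣF_y = 0: A_y − 35 = 0 → A_y = 35.00 kN.
ΣM about A: M_A − 35·2.4 − 59.8 = 0 → M_A = 143.8 kN·m.

A_x = 0, A_y = 35.00 kN, M_A = 143.8 kN·m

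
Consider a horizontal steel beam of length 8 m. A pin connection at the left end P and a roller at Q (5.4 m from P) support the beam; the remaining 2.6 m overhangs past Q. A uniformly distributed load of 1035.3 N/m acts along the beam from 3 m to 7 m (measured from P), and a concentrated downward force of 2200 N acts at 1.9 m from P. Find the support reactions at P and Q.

P_x = 0, P_y = 1733 N, Q_y = 4609 N

Resultant of the distributed load: 1035.3 × 4 = 4141.2 N at 5 m from P.
Taking moments about P: Q_y·5.4 − (1035.3·4)·5 − 2200·1.9 = 0 → Q_y = 24886/5.4 = 4608.52 ≈ 4609 N.
ΣF_y = 0: P_y + 4608.52 − 1035.3·4 − 2200 = 0 → P_y = 1733 N.
ΣF_x = 0: no horizontal applied forces, so P_x = 0.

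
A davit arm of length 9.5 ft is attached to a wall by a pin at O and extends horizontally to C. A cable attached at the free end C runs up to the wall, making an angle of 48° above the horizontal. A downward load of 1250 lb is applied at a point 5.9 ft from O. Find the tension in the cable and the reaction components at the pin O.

T = 1045 lb, O_x = 699.0 lb, O_y = 473.7 lb

ΣM about O: T·sin48°·9.5 − 1250·5.9 = 0 → T = 7375/(9.5·0.743145) = 1044.64 ≈ 1045 lb.
ΣF_x = 0: O_x − T·cos48° = 0 → O_x = 1044.64 × 0.669131 = 699.0 lb.
ΣF_y = 0: O_y + T·sin48° − 1250 = 0 → O_y = 1250 − 1044.64 × 0.743145 = 473.7 lb.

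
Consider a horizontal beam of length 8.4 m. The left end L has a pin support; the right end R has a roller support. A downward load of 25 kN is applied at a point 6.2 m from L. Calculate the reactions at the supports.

L_x = 0, L_y = 6.548 kN, R_y = 18.45 kN

Moments about L: R_y·8.4 − 25·6.2 = 0 → R_y = 155/8.4 = 18.4524 ≈ 18.45 kN.
ΣF_y = 0: L_y + 18.4524 − 25 = 0 → L_y = 6.548 kN.
ΣF_x = 0: no horizontal applied forces, so L_x = 0.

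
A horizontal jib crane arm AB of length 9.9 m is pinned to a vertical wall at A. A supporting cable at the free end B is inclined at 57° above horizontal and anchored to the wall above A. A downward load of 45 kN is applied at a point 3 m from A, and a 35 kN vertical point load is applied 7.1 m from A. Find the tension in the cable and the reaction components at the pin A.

T = 46.19 kN, A_x = 25.16 kN, A_y = 41.26 kN

ΣM about A: T·sin57°·9.9 − 45·3 − 35·7.1 = 0 → T = 383.5/(9.9·0.838671) = 46.189 ≈ 46.19 kN.
ΣF_x = 0: A_x − T·cos57° = 0 → A_x = 46.189 × 0.544639 = 25.16 kN.
ΣF_y = 0: A_y + T·sin57° − 45 − 35 = 0 → A_y = 80 − 46.189 × 0.838671 = 41.26 kN.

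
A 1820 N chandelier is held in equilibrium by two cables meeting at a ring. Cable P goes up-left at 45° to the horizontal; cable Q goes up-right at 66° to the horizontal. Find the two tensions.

T_P = 792.9 N, T_Q = 1378 N

ΣF_x = 0: −T_P·cos45° + T_Q·cos66° = 0 → T_Q = 1.73849·T_P.
ΣF_y = 0: T_P·sin45° + T_Q·sin66° = 1820.
Substitute: T_P·(0.707107 + 1.73849·0.913545) = 1820 → T_P = 792.926 ≈ 792.9 N.
Then T_Q = 1.73849 × 792.926 = 1378 N.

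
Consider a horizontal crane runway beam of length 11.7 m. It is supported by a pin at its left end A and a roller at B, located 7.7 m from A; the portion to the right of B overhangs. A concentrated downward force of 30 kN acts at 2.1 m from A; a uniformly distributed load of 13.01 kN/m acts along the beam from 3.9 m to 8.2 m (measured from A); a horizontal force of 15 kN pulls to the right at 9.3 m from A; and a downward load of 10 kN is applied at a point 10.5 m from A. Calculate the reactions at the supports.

A_x = -15.00 kN, A_y = 30.17 kN, B_y = 65.77 kN

Resultant of the distributed load: 13.01 × 4.3 = 55.943 kN at 6.05 m from A.
Moments about A: B_y·7.7 − 30·2.1 − (13.01·4.3)·6.05 − 10·10.5 = 0 → B_y = 506.45515/7.7 = 65.7734 ≈ 65.77 kN.
ΣF_y = 0: A_y + 65.7734 − 30 − 13.01·4.3 − 10 = 0 → A_y = 30.17 kN.
ΣF_x = 0: A_x + 15 = 0 → A_x = -15.00 kN.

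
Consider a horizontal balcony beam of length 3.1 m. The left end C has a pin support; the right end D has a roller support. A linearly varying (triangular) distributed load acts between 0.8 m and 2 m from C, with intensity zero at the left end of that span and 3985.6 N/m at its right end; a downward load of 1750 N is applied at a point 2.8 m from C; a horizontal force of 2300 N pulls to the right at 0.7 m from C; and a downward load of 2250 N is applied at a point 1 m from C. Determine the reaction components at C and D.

C_x = -2300 N, C_y = 2851 N, D_y = 3541 N

Resultant of the triangular load: ½ × 3985.6 × 1.2 = 2391.36 N, acting at 1.6 m from C (one-third of the span from the peak).
Taking moments about C: D_y·3.1 − (½·3985.6·1.2)·1.6 − 1750·2.8 − 2250·1 = 0 → D_y = 10976.176/3.1 = 3540.7 ≈ 3541 N.
ΣF_y = 0: C_y + 3540.7 − ½·3985.6·1.2 − 1750 − 2250 = 0 → C_y = 2851 N.
ΣF_x = 0: C_x + 2300 = 0 → C_x = -2300 N.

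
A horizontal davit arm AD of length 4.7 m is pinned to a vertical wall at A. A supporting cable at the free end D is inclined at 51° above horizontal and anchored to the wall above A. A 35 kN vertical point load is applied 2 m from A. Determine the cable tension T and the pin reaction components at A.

T = 19.16 kN, A_x = 12.06 kN, A_y = 20.11 kN

ΣM about A: T·sin51°·4.7 − 35·2 = 0 → T = 70/(4.7·0.777146) = 19.1645 ≈ 19.16 kN.
ΣF_x = 0: A_x − T·cos51° = 0 → A_x = 19.1645 × 0.62932 = 12.06 kN.
ΣF_y = 0: A_y + T·sin51° − 35 = 0 → A_y = 35 − 19.1645 × 0.777146 = 20.11 kN.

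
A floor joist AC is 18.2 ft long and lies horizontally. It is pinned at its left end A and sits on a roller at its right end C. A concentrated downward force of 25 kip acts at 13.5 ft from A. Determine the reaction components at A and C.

Taking moments about A: C_y·18.2 − 25·13.5 = 0 → C_y = 337.5/18.2 = 18.544 ≈ 18.54 kip.
ΣF_y = 0: A_y + 18.544 − 25 = 0 → A_y = 6.456 kip.
ΣF_x = 0: no horizontal applied forces, so A_x = 0.

A_x = 0, A_y = 6.456 kip, C_y = 18.54 kip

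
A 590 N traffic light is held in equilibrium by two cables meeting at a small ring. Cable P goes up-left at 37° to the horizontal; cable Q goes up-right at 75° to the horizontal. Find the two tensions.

ΣF_x = 0: −T_P·cos37° + T_Q·cos75° = 0 → T_Q = 3.08569·T_P.
ΣF_y = 0: T_P·sin37° + T_Q·sin75° = 590.
Substitute: T_P·(0.601815 + 3.08569·0.965926) = 590 → T_P = 164.696 ≈ 164.7 N.
Then T_Q = 3.08569 × 164.696 = 508.2 N.

T_P = 164.7 N, T_Q = 508.2 N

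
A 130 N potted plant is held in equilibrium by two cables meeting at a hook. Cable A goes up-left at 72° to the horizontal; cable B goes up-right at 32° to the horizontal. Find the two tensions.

T_A = 113.6 N, T_B = 41.40 N

ΣF_x = 0: −T_A·cos72° + T_B·cos32° = 0 → T_B = 0.364386·T_A.
ΣF_y = 0: T_A·sin72° + T_B·sin32° = 130.
Substitute: T_A·(0.951057 + 0.364386·0.529919) = 130 → T_A = 113.621 ≈ 113.6 N.
Then T_B = 0.364386 × 113.621 = 41.40 N.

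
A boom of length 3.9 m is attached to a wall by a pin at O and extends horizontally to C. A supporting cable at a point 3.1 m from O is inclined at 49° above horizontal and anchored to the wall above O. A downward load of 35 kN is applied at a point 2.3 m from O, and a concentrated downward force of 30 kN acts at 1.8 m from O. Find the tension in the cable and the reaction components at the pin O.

T = 57.49 kN, O_x = 37.72 kN, O_y = 21.61 kN

ΣM about O: T·sin49°·3.1 − 35·2.3 − 30·1.8 = 0 → T = 134.5/(3.1·0.75471) = 57.4884 ≈ 57.49 kN.
ΣF_x = 0: O_x − T·cos49° = 0 → O_x = 57.4884 × 0.656059 = 37.72 kN.
ΣF_y = 0: O_y + T·sin49° − 35 − 30 = 0 → O_y = 65 − 57.4884 × 0.75471 = 21.61 kN.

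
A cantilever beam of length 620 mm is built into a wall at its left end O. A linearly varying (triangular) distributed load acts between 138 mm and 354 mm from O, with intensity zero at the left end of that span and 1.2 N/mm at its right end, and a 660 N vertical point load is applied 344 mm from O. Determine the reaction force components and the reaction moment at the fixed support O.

O_x = 0, O_y = 789.6 N, M_O = 263600 N·mm

Resultant of the triangular load: ½ × 1.2 × 216 = 129.6 N, acting at 282 mm from O (one-third of the span from the peak).
ΣF_x = 0: O_x = 0.
ΣF_y = 0: O_y − ½·1.2·216 − 660 = 0 → O_y = 789.6 N.
ΣM about O: M_O − (½·1.2·216)·282 − 660·344 = 0 → M_O = 263600 N·mm.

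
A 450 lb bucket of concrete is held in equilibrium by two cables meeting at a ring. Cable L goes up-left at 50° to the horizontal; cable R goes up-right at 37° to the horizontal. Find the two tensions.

T_L = 359.9 lb, T_R = 289.7 lb

ΣF_x = 0: −T_L·cos50° + T_R·cos37° = 0 → T_R = 0.804857·T_L.
ΣF_y = 0: T_L·sin50° + T_R·sin37° = 450.
Substitute: T_L·(0.766044 + 0.804857·0.601815) = 450 → T_L = 359.879 ≈ 359.9 lb.
Then T_R = 0.804857 × 359.879 = 289.7 lb.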